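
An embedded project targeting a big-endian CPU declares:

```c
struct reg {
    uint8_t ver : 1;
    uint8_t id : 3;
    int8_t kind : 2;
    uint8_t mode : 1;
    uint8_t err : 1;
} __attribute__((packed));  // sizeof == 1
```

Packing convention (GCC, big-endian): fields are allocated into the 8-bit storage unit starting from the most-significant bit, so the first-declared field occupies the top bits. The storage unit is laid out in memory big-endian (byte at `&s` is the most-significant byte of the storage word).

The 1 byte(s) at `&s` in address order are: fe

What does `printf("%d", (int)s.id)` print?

[0]=0xfe (big-endian) → word 0xfe
ver:1 @ bit 7 → (0xfe>>7)&0x1 = 0x1
id:3 @ bit 4 → (0xfe>>4)&0x7 = 0x7  ←
kind:2 @ bit 2 → (0xfe>>2)&0x3 = 0x3
mode:1 @ bit 1 → (0xfe>>1)&0x1 = 0x1
err:1 @ bit 0 → (0xfe>>0)&0x1 = 0x0

7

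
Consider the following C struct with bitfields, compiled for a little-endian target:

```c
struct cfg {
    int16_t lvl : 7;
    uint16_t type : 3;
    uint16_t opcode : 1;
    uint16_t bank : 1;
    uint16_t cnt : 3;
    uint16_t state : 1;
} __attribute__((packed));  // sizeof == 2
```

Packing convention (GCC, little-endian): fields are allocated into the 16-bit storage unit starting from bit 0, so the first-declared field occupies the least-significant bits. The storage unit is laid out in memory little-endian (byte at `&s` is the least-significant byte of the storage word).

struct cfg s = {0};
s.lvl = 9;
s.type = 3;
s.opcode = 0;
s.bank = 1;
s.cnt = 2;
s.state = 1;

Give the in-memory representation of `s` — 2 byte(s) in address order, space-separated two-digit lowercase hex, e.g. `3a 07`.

lvl:7 = 9 → 0x9 << 0 → word 0x0009
type:3 = 3 → 0x3 << 7 → word 0x0189
opcode:1 = 0 → 0x0 << 10 → word 0x0189
bank:1 = 1 → 0x1 << 11 → word 0x0989
cnt:3 = 2 → 0x2 << 12 → word 0x2989
state:1 = 1 → 0x1 << 15 → word 0xa989
word = 0xa989 → little-endian bytes:
  [0]=0x89  [1]=0xa9

89 a9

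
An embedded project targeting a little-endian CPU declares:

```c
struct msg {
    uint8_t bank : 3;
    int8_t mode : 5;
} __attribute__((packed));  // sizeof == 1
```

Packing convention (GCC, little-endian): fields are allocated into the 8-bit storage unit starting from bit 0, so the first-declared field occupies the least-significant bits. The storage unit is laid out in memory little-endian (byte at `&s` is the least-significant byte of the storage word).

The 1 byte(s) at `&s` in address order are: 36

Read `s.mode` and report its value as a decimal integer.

6

[0]=0x36 (little-endian) → word 0x36
bank:3 @ bit 0 → (0x36>>0)&0x7 = 0x6
mode:5 @ bit 3 → (0x36>>3)&0x1f = 0x6  ←
mode signed 5b, MSB=0: value = 6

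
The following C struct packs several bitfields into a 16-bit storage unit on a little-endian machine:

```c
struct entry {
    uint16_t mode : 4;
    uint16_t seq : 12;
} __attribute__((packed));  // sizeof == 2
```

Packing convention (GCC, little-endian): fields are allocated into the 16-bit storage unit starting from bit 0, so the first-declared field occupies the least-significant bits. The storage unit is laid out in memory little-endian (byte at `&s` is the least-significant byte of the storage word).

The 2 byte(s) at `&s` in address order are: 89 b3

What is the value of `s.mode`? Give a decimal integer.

9

[0]=0x89 [1]=0xb3 (little-endian) → word 0xb389
mode:4 @ bit 0 → (0xb389>>0)&0xf = 0x9  ←
seq:12 @ bit 4 → (0xb389>>4)&0xfff = 0xb38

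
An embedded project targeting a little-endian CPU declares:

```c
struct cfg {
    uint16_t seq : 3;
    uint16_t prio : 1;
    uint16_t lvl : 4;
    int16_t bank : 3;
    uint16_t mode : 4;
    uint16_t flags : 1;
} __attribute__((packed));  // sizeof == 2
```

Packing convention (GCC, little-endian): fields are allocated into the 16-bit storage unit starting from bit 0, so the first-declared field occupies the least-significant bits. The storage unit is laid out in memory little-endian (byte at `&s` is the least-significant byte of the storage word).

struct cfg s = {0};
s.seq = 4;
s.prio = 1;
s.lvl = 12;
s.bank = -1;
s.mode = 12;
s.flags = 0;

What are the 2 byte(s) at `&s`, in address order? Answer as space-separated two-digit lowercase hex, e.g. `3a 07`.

seq:3 = 4 → 0x4 << 0 → word 0x0004
prio:1 = 1 → 0x1 << 3 → word 0x000c
lvl:4 = 12 → 0xc << 4 → word 0x00cc
bank:3 = -1 → 0x7 << 8 → word 0x07cc
mode:4 = 12 → 0xc << 11 → word 0x67cc
flags:1 = 0 → 0x0 << 15 → word 0x67cc
word = 0x67cc → little-endian bytes:
  [0]=0xcc  [1]=0x67

cc 67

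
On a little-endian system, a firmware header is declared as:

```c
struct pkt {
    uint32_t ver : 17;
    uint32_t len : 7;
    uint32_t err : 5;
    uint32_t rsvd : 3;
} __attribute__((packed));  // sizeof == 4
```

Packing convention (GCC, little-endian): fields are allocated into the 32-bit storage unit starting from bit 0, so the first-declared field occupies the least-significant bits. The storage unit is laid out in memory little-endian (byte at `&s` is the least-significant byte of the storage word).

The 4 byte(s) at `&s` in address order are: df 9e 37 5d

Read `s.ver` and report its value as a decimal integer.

106207

[0]=0xdf [1]=0x9e [2]=0x37 [3]=0x5d (little-endian) → word 0x5d379edf
ver:17 @ bit 0 → (0x5d379edf>>0)&0x1ffff = 0x19edf  ←
len:7 @ bit 17 → (0x5d379edf>>17)&0x7f = 0x1b
err:5 @ bit 24 → (0x5d379edf>>24)&0x1f = 0x1d
rsvd:3 @ bit 29 → (0x5d379edf>>29)&0x7 = 0x2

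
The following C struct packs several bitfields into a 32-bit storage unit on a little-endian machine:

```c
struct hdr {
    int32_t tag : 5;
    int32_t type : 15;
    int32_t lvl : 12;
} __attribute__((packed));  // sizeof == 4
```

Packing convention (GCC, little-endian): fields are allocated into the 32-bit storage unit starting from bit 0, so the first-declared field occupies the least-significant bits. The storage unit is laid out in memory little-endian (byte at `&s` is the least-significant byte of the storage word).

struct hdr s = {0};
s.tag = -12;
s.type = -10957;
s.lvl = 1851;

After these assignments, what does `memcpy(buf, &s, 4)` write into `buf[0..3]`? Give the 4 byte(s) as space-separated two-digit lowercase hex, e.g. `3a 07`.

74 a6 ba 73

tag:5 = -12 → 0x14 << 0 → word 0x00000014
type:15 = -10957 → 0x5533 << 5 → word 0x000aa674
lvl:12 = 1851 → 0x73b << 20 → word 0x73baa674
word = 0x73baa674 → little-endian bytes:
  [0]=0x74  [1]=0xa6  [2]=0xba  [3]=0x73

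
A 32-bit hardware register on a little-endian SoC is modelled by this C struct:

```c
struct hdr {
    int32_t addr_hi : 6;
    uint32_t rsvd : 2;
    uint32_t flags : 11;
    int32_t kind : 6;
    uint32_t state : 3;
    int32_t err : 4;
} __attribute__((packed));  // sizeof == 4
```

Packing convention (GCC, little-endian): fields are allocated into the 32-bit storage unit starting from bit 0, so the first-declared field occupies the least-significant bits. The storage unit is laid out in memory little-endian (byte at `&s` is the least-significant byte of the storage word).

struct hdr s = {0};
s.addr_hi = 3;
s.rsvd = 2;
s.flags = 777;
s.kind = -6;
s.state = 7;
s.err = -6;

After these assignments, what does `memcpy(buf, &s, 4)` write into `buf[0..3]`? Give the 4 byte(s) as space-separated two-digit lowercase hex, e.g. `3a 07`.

83 09 d3 af

addr_hi (6b) val=3 bits=0x3 at bit 0: 0x00000003
rsvd (2b) val=2 bits=0x2 at bit 6: 0x00000083
flags (11b) val=777 bits=0x309 at bit 8: 0x00030983
kind (6b) val=-6 bits=0x3a at bit 19: 0x01d30983
state (3b) val=7 bits=0x7 at bit 25: 0x0fd30983
err (4b) val=-6 bits=0xa at bit 28: 0xafd30983
word = 0xafd30983 → little-endian bytes:
  [0]=0x83  [1]=0x09  [2]=0xd3  [3]=0xaf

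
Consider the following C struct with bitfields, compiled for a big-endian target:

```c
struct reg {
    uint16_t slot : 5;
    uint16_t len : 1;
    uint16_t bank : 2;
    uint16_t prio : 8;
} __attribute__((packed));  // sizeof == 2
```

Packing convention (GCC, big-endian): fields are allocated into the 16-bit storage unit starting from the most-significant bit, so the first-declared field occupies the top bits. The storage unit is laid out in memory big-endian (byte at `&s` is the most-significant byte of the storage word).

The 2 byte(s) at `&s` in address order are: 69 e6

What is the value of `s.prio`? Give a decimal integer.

230

[0]=0x69 [1]=0xe6 (big-endian) → word 0x69e6
slot [11+:5] = (word>>11) & 0x1f = 13
len [10+:1] = (word>>10) & 0x1 = 0
bank [8+:2] = (word>>8) & 0x3 = 1
prio [0+:8] = (word>>0) & 0xff = 230  ←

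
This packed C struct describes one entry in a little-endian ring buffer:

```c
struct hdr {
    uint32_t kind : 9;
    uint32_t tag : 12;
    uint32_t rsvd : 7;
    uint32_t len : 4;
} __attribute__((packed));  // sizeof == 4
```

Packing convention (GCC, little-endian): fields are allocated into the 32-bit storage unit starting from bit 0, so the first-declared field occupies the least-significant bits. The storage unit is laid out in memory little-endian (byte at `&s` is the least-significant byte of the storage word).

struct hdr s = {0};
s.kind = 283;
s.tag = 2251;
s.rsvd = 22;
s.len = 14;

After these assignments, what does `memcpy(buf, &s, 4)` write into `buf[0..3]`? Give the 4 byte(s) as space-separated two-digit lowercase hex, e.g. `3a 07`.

1b 97 d1 e2

kind (9b) val=283 bits=0x11b at bit 0: 0x0000011b
tag (12b) val=2251 bits=0x8cb at bit 9: 0x0011971b
rsvd (7b) val=22 bits=0x16 at bit 21: 0x02d1971b
len (4b) val=14 bits=0xe at bit 28: 0xe2d1971b
word = 0xe2d1971b → little-endian bytes:
  [0]=0x1b  [1]=0x97  [2]=0xd1  [3]=0xe2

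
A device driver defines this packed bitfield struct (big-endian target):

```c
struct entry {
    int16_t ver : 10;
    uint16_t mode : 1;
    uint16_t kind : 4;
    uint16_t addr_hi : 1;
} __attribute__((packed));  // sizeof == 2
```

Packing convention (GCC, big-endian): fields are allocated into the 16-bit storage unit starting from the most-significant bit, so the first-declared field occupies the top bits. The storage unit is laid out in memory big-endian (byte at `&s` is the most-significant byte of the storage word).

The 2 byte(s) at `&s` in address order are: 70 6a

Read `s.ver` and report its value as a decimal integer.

449

[0]=0x70 [1]=0x6a (big-endian) → word 0x706a
ver [6+:10] = (word>>6) & 0x3ff = 449  ←
mode [5+:1] = (word>>5) & 0x1 = 1
kind [1+:4] = (word>>1) & 0xf = 5
addr_hi [0+:1] = (word>>0) & 0x1 = 0
ver signed 10b, MSB=0: value = 449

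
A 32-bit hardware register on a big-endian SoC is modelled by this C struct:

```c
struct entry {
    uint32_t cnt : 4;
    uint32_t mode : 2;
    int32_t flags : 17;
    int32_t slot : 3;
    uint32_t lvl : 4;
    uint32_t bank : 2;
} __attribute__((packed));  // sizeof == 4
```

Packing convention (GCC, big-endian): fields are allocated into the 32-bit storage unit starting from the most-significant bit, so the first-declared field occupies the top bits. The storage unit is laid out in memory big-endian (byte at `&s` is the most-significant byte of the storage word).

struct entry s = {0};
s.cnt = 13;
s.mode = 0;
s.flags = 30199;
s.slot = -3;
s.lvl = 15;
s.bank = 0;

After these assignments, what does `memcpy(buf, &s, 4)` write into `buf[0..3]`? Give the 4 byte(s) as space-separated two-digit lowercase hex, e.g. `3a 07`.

cnt:4 = 13 → 0xd << 28 → word 0xd0000000
mode:2 = 0 → 0x0 << 26 → word 0xd0000000
flags:17 = 30199 → 0x75f7 << 9 → word 0xd0ebee00
slot:3 = -3 → 0x5 << 6 → word 0xd0ebef40
lvl:4 = 15 → 0xf << 2 → word 0xd0ebef7c
bank:2 = 0 → 0x0 << 0 → word 0xd0ebef7c
word = 0xd0ebef7c → big-endian bytes:
  [0]=0xd0  [1]=0xeb  [2]=0xef  [3]=0x7c

d0 eb ef 7c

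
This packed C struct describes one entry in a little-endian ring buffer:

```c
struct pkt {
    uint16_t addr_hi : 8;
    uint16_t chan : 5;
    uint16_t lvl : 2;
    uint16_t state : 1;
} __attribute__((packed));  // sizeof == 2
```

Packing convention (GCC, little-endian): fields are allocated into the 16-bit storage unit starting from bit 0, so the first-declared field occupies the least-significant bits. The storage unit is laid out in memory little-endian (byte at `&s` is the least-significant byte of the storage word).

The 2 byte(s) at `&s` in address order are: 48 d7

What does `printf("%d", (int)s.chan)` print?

[0]=0x48 [1]=0xd7 (little-endian) → word 0xd748
addr_hi:8 @ bit 0 → (0xd748>>0)&0xff = 0x48
chan:5 @ bit 8 → (0xd748>>8)&0x1f = 0x17  ←
lvl:2 @ bit 13 → (0xd748>>13)&0x3 = 0x2
state:1 @ bit 15 → (0xd748>>15)&0x1 = 0x1

23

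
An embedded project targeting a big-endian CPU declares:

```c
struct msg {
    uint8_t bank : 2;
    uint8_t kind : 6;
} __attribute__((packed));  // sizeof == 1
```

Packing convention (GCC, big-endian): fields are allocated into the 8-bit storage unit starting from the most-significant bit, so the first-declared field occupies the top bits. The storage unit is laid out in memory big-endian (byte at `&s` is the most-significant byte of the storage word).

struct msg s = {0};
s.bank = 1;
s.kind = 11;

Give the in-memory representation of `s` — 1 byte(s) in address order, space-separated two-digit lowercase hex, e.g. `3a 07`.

[6+:2] bank=1 & 0x3 = 0x1; word=0x40
[0+:6] kind=11 & 0x3f = 0xb; word=0x4b
word = 0x4b → big-endian bytes:
  [0]=0x4b

4b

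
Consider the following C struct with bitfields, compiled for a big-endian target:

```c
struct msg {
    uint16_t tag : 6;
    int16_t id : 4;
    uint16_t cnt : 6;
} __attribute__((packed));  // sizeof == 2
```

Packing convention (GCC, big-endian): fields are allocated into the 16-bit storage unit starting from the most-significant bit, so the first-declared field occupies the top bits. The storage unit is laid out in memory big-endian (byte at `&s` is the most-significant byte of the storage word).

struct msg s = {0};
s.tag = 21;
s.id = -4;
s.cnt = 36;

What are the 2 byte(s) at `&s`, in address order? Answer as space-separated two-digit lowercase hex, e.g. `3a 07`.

57 24

tag:6 = 21 → 0x15 << 10 → word 0x5400
id:4 = -4 → 0xc << 6 → word 0x5700
cnt:6 = 36 → 0x24 << 0 → word 0x5724
word = 0x5724 → big-endian bytes:
  [0]=0x57  [1]=0x24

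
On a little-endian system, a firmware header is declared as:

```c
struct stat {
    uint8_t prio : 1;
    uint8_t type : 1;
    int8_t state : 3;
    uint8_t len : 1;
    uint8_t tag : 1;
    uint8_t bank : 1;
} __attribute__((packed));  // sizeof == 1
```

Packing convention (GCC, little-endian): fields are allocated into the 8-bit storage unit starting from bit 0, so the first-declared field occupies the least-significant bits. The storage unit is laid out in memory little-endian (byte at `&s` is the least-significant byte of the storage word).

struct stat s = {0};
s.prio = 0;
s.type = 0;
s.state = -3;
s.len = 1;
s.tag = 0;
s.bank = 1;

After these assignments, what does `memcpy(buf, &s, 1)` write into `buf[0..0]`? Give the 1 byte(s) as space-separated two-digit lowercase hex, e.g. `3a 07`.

prio:1 = 0 → 0x0 << 0 → word 0x00
type:1 = 0 → 0x0 << 1 → word 0x00
state:3 = -3 → 0x5 << 2 → word 0x14
len:1 = 1 → 0x1 << 5 → word 0x34
tag:1 = 0 → 0x0 << 6 → word 0x34
bank:1 = 1 → 0x1 << 7 → word 0xb4
word = 0xb4 → little-endian bytes:
  [0]=0xb4

b4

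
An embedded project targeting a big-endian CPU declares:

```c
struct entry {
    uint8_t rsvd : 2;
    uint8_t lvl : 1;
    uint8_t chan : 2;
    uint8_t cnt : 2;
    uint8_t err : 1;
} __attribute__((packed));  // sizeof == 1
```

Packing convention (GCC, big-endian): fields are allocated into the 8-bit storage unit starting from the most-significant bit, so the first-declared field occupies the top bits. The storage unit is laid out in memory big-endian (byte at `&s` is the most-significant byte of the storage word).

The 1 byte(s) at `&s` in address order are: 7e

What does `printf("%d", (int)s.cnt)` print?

3

[0]=0x7e (big-endian) → word 0x7e
rsvd [6+:2] = (word>>6) & 0x3 = 1
lvl [5+:1] = (word>>5) & 0x1 = 1
chan [3+:2] = (word>>3) & 0x3 = 3
cnt [1+:2] = (word>>1) & 0x3 = 3  ←
err [0+:1] = (word>>0) & 0x1 = 0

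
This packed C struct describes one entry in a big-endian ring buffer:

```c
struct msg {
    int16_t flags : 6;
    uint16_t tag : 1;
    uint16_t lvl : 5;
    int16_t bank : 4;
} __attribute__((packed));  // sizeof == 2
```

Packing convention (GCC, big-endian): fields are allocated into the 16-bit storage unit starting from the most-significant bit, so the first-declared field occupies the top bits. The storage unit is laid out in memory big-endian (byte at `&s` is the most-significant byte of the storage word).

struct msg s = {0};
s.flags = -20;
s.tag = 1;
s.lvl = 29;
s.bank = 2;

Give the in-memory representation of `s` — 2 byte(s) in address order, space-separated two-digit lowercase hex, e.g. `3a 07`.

b3 d2

[10+:6] flags=-20 & 0x3f = 0x2c; word=0xb000
[9+:1] tag=1 & 0x1 = 0x1; word=0xb200
[4+:5] lvl=29 & 0x1f = 0x1d; word=0xb3d0
[0+:4] bank=2 & 0xf = 0x2; word=0xb3d2
word = 0xb3d2 → big-endian bytes:
  [0]=0xb3  [1]=0xd2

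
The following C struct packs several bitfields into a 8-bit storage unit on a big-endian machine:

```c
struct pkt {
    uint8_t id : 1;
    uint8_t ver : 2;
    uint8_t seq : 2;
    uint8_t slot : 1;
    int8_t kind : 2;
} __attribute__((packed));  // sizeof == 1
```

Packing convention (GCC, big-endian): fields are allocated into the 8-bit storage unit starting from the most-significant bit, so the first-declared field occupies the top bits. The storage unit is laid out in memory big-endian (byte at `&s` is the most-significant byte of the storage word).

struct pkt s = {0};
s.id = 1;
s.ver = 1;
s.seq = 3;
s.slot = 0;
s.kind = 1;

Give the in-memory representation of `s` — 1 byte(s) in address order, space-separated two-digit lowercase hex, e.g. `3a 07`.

id:1 = 1 → 0x1 << 7 → word 0x80
ver:2 = 1 → 0x1 << 5 → word 0xa0
seq:2 = 3 → 0x3 << 3 → word 0xb8
slot:1 = 0 → 0x0 << 2 → word 0xb8
kind:2 = 1 → 0x1 << 0 → word 0xb9
word = 0xb9 → big-endian bytes:
  [0]=0xb9

b9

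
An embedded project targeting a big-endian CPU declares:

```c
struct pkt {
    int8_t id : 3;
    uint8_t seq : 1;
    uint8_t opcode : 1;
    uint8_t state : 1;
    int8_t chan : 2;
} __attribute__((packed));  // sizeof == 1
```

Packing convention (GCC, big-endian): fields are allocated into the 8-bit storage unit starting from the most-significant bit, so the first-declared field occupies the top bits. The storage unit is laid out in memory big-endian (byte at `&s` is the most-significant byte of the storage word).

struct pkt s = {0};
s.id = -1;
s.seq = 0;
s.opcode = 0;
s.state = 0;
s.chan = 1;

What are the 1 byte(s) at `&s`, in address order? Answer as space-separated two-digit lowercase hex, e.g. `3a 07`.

e1

id:3 = -1 → 0x7 << 5 → word 0xe0
seq:1 = 0 → 0x0 << 4 → word 0xe0
opcode:1 = 0 → 0x0 << 3 → word 0xe0
state:1 = 0 → 0x0 << 2 → word 0xe0
chan:2 = 1 → 0x1 << 0 → word 0xe1
word = 0xe1 → big-endian bytes:
  [0]=0xe1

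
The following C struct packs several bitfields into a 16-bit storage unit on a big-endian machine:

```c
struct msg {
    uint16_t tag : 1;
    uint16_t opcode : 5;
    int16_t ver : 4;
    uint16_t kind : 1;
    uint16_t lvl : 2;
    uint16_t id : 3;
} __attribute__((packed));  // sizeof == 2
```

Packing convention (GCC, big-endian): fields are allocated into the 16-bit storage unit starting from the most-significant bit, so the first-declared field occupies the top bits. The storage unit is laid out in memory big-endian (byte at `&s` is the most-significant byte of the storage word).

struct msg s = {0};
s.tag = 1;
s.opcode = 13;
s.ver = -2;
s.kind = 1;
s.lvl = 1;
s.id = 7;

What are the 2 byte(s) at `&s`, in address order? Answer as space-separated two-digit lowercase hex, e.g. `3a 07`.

tag (1b) val=1 bits=0x1 at bit 15: 0x8000
opcode (5b) val=13 bits=0xd at bit 10: 0xb400
ver (4b) val=-2 bits=0xe at bit 6: 0xb780
kind (1b) val=1 bits=0x1 at bit 5: 0xb7a0
lvl (2b) val=1 bits=0x1 at bit 3: 0xb7a8
id (3b) val=7 bits=0x7 at bit 0: 0xb7af
word = 0xb7af → big-endian bytes:
  [0]=0xb7  [1]=0xaf

b7 af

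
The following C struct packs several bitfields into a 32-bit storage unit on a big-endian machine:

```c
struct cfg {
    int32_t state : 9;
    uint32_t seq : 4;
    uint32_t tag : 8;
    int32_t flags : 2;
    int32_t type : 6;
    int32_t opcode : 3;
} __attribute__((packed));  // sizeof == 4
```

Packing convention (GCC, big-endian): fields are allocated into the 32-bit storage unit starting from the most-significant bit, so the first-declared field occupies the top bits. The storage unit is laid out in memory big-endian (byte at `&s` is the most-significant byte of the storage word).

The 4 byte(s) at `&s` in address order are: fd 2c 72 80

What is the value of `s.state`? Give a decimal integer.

-6

[0]=0xfd [1]=0x2c [2]=0x72 [3]=0x80 (big-endian) → word 0xfd2c7280
state [23+:9] = (word>>23) & 0x1ff = 506  ←
seq [19+:4] = (word>>19) & 0xf = 5
tag [11+:8] = (word>>11) & 0xff = 142
flags [9+:2] = (word>>9) & 0x3 = 1
type [3+:6] = (word>>3) & 0x3f = 16
opcode [0+:3] = (word>>0) & 0x7 = 0
state signed 9b, MSB=1: 506 - 512 = -6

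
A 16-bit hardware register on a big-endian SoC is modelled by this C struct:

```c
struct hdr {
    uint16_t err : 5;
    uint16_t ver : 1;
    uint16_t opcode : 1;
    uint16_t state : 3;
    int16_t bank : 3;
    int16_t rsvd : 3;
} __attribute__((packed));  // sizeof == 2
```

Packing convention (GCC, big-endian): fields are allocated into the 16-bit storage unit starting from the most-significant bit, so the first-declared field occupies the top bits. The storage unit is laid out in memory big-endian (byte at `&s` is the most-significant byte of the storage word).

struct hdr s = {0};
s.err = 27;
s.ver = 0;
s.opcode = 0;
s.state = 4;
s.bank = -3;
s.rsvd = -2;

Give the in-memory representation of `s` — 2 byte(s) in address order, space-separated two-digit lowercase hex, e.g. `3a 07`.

[11+:5] err=27 & 0x1f = 0x1b; word=0xd800
[10+:1] ver=0 & 0x1 = 0x0; word=0xd800
[9+:1] opcode=0 & 0x1 = 0x0; word=0xd800
[6+:3] state=4 & 0x7 = 0x4; word=0xd900
[3+:3] bank=-3 & 0x7 = 0x5; word=0xd928
[0+:3] rsvd=-2 & 0x7 = 0x6; word=0xd92e
word = 0xd92e → big-endian bytes:
  [0]=0xd9  [1]=0x2e

d9 2e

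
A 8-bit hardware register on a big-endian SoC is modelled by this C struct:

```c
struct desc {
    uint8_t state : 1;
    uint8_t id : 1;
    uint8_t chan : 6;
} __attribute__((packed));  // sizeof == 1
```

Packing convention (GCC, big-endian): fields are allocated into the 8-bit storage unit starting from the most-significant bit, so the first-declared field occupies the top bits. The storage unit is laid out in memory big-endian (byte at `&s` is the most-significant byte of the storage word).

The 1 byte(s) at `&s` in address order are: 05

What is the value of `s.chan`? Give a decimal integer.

5

[0]=0x05 (big-endian) → word 0x05
state:1 @ bit 7 → (0x05>>7)&0x1 = 0x0
id:1 @ bit 6 → (0x05>>6)&0x1 = 0x0
chan:6 @ bit 0 → (0x05>>0)&0x3f = 0x5  ←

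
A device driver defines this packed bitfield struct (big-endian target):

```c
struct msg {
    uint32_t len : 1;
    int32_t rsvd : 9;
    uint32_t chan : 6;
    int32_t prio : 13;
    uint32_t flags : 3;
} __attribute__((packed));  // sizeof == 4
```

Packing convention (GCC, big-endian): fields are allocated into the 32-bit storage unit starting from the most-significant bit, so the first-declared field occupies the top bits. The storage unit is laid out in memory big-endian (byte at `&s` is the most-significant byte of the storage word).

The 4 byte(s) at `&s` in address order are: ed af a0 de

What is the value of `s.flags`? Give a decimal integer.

6

[0]=0xed [1]=0xaf [2]=0xa0 [3]=0xde (big-endian) → word 0xedafa0de
len:1 @ bit 31 → (0xedafa0de>>31)&0x1 = 0x1
rsvd:9 @ bit 22 → (0xedafa0de>>22)&0x1ff = 0x1b6
chan:6 @ bit 16 → (0xedafa0de>>16)&0x3f = 0x2f
prio:13 @ bit 3 → (0xedafa0de>>3)&0x1fff = 0x141b
flags:3 @ bit 0 → (0xedafa0de>>0)&0x7 = 0x6  ←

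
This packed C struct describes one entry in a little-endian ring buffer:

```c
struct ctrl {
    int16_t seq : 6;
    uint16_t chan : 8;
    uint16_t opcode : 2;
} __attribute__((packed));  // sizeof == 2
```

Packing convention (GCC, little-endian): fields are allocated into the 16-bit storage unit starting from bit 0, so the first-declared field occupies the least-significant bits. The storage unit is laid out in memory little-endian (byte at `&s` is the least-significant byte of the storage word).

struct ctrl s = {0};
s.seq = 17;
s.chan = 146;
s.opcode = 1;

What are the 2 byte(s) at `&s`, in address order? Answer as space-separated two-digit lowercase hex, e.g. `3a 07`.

seq (6b) val=17 bits=0x11 at bit 0: 0x0011
chan (8b) val=146 bits=0x92 at bit 6: 0x2491
opcode (2b) val=1 bits=0x1 at bit 14: 0x6491
word = 0x6491 → little-endian bytes:
  [0]=0x91  [1]=0x64

91 64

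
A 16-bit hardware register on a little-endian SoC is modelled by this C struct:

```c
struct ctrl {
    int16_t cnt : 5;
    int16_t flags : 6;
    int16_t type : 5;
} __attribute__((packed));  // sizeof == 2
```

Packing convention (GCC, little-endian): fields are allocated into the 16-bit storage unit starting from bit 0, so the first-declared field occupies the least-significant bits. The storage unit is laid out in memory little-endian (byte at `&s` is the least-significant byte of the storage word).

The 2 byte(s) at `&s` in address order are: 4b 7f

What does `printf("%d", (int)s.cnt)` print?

11

[0]=0x4b [1]=0x7f (little-endian) → word 0x7f4b
cnt [0+:5] = (word>>0) & 0x1f = 11  ←
flags [5+:6] = (word>>5) & 0x3f = 58
type [11+:5] = (word>>11) & 0x1f = 15
cnt signed 5b, MSB=0: value = 11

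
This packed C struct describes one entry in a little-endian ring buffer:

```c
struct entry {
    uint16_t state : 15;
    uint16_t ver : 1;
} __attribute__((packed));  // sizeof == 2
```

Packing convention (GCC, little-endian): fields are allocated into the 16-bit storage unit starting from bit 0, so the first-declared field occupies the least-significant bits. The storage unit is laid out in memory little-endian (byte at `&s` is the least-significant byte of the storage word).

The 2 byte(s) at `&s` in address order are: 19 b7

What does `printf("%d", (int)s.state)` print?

14105

[0]=0x19 [1]=0xb7 (little-endian) → word 0xb719
state:15 @ bit 0 → (0xb719>>0)&0x7fff = 0x3719  ←
ver:1 @ bit 15 → (0xb719>>15)&0x1 = 0x1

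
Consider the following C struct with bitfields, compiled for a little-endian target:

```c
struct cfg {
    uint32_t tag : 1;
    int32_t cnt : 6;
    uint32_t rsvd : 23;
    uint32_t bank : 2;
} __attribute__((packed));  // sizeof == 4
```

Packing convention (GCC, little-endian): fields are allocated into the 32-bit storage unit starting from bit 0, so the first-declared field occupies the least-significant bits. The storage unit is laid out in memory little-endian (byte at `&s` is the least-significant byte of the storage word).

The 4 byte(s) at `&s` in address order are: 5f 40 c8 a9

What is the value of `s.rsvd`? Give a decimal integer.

5476480

[0]=0x5f [1]=0x40 [2]=0xc8 [3]=0xa9 (little-endian) → word 0xa9c8405f
tag [0+:1] = (word>>0) & 0x1 = 1
cnt [1+:6] = (word>>1) & 0x3f = 47
rsvd [7+:23] = (word>>7) & 0x7fffff = 5476480  ←
bank [30+:2] = (word>>30) & 0x3 = 2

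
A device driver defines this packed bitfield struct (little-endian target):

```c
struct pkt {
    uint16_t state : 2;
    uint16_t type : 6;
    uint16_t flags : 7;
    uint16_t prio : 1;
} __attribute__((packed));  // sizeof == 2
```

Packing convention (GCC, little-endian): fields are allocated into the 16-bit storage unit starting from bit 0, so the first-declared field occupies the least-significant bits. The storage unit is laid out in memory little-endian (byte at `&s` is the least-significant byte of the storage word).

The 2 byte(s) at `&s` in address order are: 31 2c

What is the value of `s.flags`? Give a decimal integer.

[0]=0x31 [1]=0x2c (little-endian) → word 0x2c31
state [0+:2] = (word>>0) & 0x3 = 1
type [2+:6] = (word>>2) & 0x3f = 12
flags [8+:7] = (word>>8) & 0x7f = 44  ←
prio [15+:1] = (word>>15) & 0x1 = 0

44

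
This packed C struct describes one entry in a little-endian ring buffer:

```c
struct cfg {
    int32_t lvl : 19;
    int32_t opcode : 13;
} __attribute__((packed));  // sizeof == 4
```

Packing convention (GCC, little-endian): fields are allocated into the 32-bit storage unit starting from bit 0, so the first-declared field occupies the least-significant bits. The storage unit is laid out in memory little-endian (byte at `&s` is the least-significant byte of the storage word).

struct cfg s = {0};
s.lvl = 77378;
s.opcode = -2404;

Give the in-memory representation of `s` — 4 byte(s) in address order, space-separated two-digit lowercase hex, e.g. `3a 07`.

lvl:19 = 77378 → 0x12e42 << 0 → word 0x00012e42
opcode:13 = -2404 → 0x169c << 19 → word 0xb4e12e42
word = 0xb4e12e42 → little-endian bytes:
  [0]=0x42  [1]=0x2e  [2]=0xe1  [3]=0xb4

42 2e e1 b4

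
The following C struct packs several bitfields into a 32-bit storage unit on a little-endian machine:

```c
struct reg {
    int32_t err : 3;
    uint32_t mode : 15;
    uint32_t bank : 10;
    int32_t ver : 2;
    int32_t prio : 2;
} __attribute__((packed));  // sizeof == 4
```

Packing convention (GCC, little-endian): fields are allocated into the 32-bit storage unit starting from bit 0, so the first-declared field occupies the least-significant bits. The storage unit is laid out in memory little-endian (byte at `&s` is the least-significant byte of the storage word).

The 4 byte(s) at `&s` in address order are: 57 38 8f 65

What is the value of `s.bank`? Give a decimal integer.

[0]=0x57 [1]=0x38 [2]=0x8f [3]=0x65 (little-endian) → word 0x658f3857
err [0+:3] = (word>>0) & 0x7 = 7
mode [3+:15] = (word>>3) & 0x7fff = 26378
bank [18+:10] = (word>>18) & 0x3ff = 355  ←
ver [28+:2] = (word>>28) & 0x3 = 2
prio [30+:2] = (word>>30) & 0x3 = 1

355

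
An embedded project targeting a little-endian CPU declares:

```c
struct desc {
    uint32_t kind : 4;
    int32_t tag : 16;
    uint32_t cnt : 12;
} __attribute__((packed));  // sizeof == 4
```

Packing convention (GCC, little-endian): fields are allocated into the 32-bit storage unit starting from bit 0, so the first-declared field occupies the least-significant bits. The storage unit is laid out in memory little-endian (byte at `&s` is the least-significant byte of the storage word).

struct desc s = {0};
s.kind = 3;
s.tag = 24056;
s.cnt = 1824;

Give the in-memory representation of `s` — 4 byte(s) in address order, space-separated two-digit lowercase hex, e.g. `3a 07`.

83 df 05 72

[0+:4] kind=3 & 0xf = 0x3; word=0x00000003
[4+:16] tag=24056 & 0xffff = 0x5df8; word=0x0005df83
[20+:12] cnt=1824 & 0xfff = 0x720; word=0x7205df83
word = 0x7205df83 → little-endian bytes:
  [0]=0x83  [1]=0xdf  [2]=0x05  [3]=0x72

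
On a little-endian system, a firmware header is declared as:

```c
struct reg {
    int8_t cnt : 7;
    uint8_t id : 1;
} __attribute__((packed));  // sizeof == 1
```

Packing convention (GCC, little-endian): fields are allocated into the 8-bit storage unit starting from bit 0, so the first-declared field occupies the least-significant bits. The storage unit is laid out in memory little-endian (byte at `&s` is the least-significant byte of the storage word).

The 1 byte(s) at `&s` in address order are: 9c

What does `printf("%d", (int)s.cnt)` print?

[0]=0x9c (little-endian) → word 0x9c
cnt [0+:7] = (word>>0) & 0x7f = 28  ←
id [7+:1] = (word>>7) & 0x1 = 1
cnt signed 7b, MSB=0: value = 28

28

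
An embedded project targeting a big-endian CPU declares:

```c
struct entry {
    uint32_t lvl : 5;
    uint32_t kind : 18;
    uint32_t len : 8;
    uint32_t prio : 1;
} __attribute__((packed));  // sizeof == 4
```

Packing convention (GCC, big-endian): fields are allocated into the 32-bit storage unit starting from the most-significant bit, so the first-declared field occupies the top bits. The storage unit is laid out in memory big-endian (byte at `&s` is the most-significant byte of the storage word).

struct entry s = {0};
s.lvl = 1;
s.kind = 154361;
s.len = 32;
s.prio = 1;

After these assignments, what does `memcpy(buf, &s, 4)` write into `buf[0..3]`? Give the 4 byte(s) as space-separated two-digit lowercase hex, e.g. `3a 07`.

[27+:5] lvl=1 & 0x1f = 0x1; word=0x08000000
[9+:18] kind=154361 & 0x3ffff = 0x25af9; word=0x0cb5f200
[1+:8] len=32 & 0xff = 0x20; word=0x0cb5f240
[0+:1] prio=1 & 0x1 = 0x1; word=0x0cb5f241
word = 0x0cb5f241 → big-endian bytes:
  [0]=0x0c  [1]=0xb5  [2]=0xf2  [3]=0x41

0c b5 f2 41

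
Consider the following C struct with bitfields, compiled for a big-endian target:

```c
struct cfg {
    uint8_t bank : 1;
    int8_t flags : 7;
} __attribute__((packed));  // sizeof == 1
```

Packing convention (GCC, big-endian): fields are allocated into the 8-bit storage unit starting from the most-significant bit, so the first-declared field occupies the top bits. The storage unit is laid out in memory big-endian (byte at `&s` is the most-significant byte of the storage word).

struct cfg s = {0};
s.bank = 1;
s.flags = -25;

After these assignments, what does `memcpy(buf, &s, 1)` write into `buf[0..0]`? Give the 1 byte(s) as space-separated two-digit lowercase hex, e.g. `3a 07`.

bank:1 = 1 → 0x1 << 7 → word 0x80
flags:7 = -25 → 0x67 << 0 → word 0xe7
word = 0xe7 → big-endian bytes:
  [0]=0xe7

e7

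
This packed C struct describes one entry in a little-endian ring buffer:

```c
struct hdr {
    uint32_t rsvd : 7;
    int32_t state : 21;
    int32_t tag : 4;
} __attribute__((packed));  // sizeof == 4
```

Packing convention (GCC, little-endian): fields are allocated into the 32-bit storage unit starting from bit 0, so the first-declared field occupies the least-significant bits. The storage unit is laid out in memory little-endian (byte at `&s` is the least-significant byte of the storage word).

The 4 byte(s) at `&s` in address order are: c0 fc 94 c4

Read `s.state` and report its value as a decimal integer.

[0]=0xc0 [1]=0xfc [2]=0x94 [3]=0xc4 (little-endian) → word 0xc494fcc0
rsvd [0+:7] = (word>>0) & 0x7f = 64
state [7+:21] = (word>>7) & 0x1fffff = 600569  ←
tag [28+:4] = (word>>28) & 0xf = 12
state signed 21b, MSB=0: value = 600569

600569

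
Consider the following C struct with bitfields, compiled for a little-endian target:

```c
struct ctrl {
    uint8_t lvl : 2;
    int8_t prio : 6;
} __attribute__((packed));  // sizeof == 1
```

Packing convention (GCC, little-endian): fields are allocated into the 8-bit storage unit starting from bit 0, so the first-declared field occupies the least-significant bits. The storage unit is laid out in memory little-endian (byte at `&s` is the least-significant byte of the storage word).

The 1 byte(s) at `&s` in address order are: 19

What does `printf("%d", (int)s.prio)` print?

[0]=0x19 (little-endian) → word 0x19
lvl [0+:2] = (word>>0) & 0x3 = 1
prio [2+:6] = (word>>2) & 0x3f = 6  ←
prio signed 6b, MSB=0: value = 6

6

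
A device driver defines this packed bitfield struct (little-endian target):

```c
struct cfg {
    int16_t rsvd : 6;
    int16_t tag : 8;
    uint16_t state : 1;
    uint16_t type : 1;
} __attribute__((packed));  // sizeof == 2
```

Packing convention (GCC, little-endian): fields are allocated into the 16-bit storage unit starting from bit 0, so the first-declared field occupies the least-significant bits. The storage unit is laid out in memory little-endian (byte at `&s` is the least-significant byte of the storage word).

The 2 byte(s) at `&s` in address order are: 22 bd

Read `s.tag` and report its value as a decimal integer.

[0]=0x22 [1]=0xbd (little-endian) → word 0xbd22
rsvd:6 @ bit 0 → (0xbd22>>0)&0x3f = 0x22
tag:8 @ bit 6 → (0xbd22>>6)&0xff = 0xf4  ←
state:1 @ bit 14 → (0xbd22>>14)&0x1 = 0x0
type:1 @ bit 15 → (0xbd22>>15)&0x1 = 0x1
tag signed 8b, MSB=1: 244 - 256 = -12

-12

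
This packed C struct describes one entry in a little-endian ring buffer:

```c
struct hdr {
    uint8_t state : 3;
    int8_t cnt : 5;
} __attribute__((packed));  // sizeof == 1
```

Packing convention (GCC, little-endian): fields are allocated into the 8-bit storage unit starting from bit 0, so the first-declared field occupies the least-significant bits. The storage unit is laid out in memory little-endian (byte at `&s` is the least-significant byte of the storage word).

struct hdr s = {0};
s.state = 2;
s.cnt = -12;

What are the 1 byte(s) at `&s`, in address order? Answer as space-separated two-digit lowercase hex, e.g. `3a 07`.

state (3b) val=2 bits=0x2 at bit 0: 0x02
cnt (5b) val=-12 bits=0x14 at bit 3: 0xa2
word = 0xa2 → little-endian bytes:
  [0]=0xa2

a2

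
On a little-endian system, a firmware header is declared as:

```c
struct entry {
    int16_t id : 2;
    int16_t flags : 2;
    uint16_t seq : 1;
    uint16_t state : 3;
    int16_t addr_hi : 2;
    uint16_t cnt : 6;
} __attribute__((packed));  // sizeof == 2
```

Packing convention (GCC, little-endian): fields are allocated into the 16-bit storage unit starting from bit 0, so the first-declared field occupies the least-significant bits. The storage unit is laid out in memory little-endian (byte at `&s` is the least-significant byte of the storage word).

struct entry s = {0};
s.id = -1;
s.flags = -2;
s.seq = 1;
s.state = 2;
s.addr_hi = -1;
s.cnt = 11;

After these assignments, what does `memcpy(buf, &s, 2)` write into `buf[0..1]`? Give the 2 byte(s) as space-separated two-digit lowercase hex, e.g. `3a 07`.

5b 2f

[0+:2] id=-1 & 0x3 = 0x3; word=0x0003
[2+:2] flags=-2 & 0x3 = 0x2; word=0x000b
[4+:1] seq=1 & 0x1 = 0x1; word=0x001b
[5+:3] state=2 & 0x7 = 0x2; word=0x005b
[8+:2] addr_hi=-1 & 0x3 = 0x3; word=0x035b
[10+:6] cnt=11 & 0x3f = 0xb; word=0x2f5b
word = 0x2f5b → little-endian bytes:
  [0]=0x5b  [1]=0x2f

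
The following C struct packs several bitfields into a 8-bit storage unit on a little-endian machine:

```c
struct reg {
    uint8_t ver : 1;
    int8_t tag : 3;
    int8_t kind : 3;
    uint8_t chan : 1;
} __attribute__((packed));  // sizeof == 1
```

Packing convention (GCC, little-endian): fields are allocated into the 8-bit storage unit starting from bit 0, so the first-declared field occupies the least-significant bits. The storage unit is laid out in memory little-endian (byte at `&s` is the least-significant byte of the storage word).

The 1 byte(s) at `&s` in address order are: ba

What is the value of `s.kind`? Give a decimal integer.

[0]=0xba (little-endian) → word 0xba
ver:1 @ bit 0 → (0xba>>0)&0x1 = 0x0
tag:3 @ bit 1 → (0xba>>1)&0x7 = 0x5
kind:3 @ bit 4 → (0xba>>4)&0x7 = 0x3  ←
chan:1 @ bit 7 → (0xba>>7)&0x1 = 0x1
kind signed 3b, MSB=0: value = 3

3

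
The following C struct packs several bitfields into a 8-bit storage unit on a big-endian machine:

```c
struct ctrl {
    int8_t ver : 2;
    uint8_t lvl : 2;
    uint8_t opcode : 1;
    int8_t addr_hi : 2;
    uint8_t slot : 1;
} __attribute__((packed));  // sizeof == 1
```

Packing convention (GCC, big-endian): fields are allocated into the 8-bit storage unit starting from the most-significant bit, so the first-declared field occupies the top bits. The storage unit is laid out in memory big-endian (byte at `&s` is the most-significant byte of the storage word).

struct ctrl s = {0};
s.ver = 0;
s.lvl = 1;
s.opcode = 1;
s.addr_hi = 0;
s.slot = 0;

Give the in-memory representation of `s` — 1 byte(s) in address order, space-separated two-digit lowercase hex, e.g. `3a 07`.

ver:2 = 0 → 0x0 << 6 → word 0x00
lvl:2 = 1 → 0x1 << 4 → word 0x10
opcode:1 = 1 → 0x1 << 3 → word 0x18
addr_hi:2 = 0 → 0x0 << 1 → word 0x18
slot:1 = 0 → 0x0 << 0 → word 0x18
word = 0x18 → big-endian bytes:
  [0]=0x18

18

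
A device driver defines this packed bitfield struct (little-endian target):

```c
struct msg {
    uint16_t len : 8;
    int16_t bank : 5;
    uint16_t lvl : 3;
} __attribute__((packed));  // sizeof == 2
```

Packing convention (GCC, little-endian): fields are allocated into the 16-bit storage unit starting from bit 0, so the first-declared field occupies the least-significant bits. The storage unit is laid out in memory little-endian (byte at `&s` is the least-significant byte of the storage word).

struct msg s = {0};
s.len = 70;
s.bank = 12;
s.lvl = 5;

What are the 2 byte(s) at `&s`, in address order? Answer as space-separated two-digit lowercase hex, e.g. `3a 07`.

46 ac

len:8 = 70 → 0x46 << 0 → word 0x0046
bank:5 = 12 → 0xc << 8 → word 0x0c46
lvl:3 = 5 → 0x5 << 13 → word 0xac46
word = 0xac46 → little-endian bytes:
  [0]=0x46  [1]=0xac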